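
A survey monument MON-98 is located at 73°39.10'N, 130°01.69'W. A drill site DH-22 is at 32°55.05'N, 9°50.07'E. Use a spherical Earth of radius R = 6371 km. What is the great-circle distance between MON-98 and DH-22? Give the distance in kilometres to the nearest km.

7792 km

MON-98: φ = +73.65167°, λ = -130.02817°
DH-22: φ = +32.91750°, λ = +9.83450°
Δφ = -40.7342°,  Δλ = 139.8627°
a = sin²(Δφ/2) + cos φ₁ cos φ₂ sin²(Δλ/2) = 0.329591
c = 2·arcsin(√a) = 1.223010 rad = 70.0733°
d = R·c = 6371 × 1.223010 = 7791.8 km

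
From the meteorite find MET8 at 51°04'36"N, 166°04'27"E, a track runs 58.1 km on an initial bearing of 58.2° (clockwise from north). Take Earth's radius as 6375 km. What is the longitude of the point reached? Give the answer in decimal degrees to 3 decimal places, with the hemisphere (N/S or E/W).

MET8: φ = +51.07667°, λ = +166.07417°
δ = d/R = 58.1/6375 = 0.009114 rad
φ₂ = arcsin(sin φ₁ cos δ + cos φ₁ sin δ cos θ)
   = arcsin(0.77799·0.99996 + 0.62828·0.00911·0.52696) = 51.34969°
λ₂ = λ₁ + atan2(sin θ sin δ cos φ₁, cos δ − sin φ₁ sin φ₂) = 166.78474°

166.785°E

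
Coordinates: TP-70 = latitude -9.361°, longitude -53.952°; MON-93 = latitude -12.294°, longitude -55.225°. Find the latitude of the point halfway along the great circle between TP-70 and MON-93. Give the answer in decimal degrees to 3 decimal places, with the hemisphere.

Bx = cos φ₂ cos Δλ = 0.976827,  By = cos φ₂ sin Δλ = -0.021707
φₘ = atan2(sin φ₁ + sin φ₂, √((cos φ₁ + Bx)² + By²)) = -10.82815°
λₘ = λ₁ + atan2(By, cos φ₁ + Bx) = -54.58538°

10.828°S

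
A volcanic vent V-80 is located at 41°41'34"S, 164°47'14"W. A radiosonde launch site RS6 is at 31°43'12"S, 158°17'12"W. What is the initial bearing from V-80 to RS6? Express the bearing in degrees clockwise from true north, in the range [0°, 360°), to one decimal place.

V-80: φ = -41.69278°, λ = -164.78722°
RS6: φ = -31.72000°, λ = -158.28667°
Δλ = 6.5006°
y = sin Δλ · cos φ₂ = 0.096302
x = cos φ₁ sin φ₂ − sin φ₁ cos φ₂ cos Δλ = 0.169543
θ = atan2(y, x) = 29.5970° → 29.5970° (mod 360°)

29.6°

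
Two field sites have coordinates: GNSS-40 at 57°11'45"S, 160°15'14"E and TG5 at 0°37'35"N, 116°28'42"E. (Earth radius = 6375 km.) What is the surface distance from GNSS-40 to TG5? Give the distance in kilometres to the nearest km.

7515 km

GNSS-40: φ = -57.19583°, λ = +160.25389°
TG5: φ = +0.62639°, λ = +116.47833°
Δφ = 57.8222°,  Δλ = -43.7756°
a = sin²(Δφ/2) + cos φ₁ cos φ₂ sin²(Δλ/2) = 0.309012
c = 2·arcsin(√a) = 1.178864 rad = 67.5439°
d = R·c = 6375 × 1.178864 = 7515.3 km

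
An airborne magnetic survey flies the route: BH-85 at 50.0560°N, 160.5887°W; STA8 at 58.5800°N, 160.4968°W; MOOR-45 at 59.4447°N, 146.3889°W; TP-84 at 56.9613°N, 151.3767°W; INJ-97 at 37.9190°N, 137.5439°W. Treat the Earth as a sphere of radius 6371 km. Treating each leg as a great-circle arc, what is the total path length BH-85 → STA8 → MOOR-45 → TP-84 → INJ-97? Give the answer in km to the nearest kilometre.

BH-85→STA8: c = 0.148775 rad, d = 947.84 km
STA8→MOOR-45: c = 0.127422 rad, d = 811.81 km
MOOR-45→TP-84: c = 0.063078 rad, d = 401.87 km
TP-84→INJ-97: c = 0.368680 rad, d = 2348.86 km
Total = 947.84 + 811.81 + 401.87 + 2348.86 = 4510.38 km

4510 km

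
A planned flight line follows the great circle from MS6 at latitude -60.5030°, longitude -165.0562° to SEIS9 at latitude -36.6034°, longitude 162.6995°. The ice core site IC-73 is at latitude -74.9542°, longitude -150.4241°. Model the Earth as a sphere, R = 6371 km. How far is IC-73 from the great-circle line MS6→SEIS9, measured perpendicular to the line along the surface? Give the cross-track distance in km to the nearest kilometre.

1112 km

δ₁₃ = central angle MS6→IC-73 = 0.268329 rad  (haversine)
θ₁₃ = bearing MS6→IC-73 = 165.680°,  θ₁₂ = bearing MS6→SEIS9 = 304.773°
dₓₜ = R·arcsin(sin δ₁₃ · sin(θ₁₃ − θ₁₂)) = 6371·arcsin(0.26512·sin(-139.093°)) = -1111.705 km
|dₓₜ| = 1111.705 km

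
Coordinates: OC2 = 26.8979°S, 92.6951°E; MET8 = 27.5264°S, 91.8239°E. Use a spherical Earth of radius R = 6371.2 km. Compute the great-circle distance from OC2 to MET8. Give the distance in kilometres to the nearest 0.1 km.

Δφ = -0.6285°,  Δλ = -0.8712°
a = sin²(Δφ/2) + cos φ₁ cos φ₂ sin²(Δλ/2) = 0.000076
c = 2·arcsin(√a) = 0.017412 rad = 0.9976°
d = R·c = 6371.2 × 0.017412 = 110.9 km

110.9 km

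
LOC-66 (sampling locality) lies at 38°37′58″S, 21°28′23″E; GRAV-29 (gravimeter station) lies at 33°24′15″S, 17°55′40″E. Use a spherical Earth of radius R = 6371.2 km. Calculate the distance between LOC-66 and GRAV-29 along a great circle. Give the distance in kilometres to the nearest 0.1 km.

663.0 km

LOC-66: φ = -38.63278°, λ = +21.47306°
GRAV-29: φ = -33.40417°, λ = +17.92778°
Δφ = 5.2286°,  Δλ = -3.5453°
a = sin²(Δφ/2) + cos φ₁ cos φ₂ sin²(Δλ/2) = 0.002704
c = 2·arcsin(√a) = 0.104056 rad = 5.9620°
d = R·c = 6371.2 × 0.104056 = 663.0 km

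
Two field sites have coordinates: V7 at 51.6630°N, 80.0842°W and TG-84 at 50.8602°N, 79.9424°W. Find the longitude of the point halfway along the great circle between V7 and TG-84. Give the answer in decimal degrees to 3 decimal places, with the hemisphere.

80.013°W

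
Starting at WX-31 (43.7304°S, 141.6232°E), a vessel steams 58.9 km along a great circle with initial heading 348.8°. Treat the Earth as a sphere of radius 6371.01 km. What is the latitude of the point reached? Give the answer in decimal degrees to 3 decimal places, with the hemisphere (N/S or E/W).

43.211°S

δ = d/R = 58.9/6371.01 = 0.009245 rad
φ₂ = arcsin(sin φ₁ cos δ + cos φ₁ sin δ cos θ)
   = arcsin(-0.69127·0.99996 + 0.72260·0.00924·0.98096) = -43.21070°
λ₂ = λ₁ + atan2(sin θ sin δ cos φ₁, cos δ − sin φ₁ sin φ₂) = 141.48204°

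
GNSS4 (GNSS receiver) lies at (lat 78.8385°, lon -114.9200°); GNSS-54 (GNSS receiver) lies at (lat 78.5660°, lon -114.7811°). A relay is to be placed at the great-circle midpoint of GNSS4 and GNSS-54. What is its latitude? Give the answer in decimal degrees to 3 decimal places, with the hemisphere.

78.702°N

Bx = cos φ₂ cos Δλ = 0.198238,  By = cos φ₂ sin Δλ = 0.000481
φₘ = atan2(sin φ₁ + sin φ₂, √((cos φ₁ + Bx)² + By²)) = 78.70226°
λₘ = λ₁ + atan2(By, cos φ₁ + Bx) = -114.84972°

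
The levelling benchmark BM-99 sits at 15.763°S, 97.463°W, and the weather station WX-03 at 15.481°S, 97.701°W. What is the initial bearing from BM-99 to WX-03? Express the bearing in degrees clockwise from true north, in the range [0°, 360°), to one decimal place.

Δλ = -0.2380°
y = sin Δλ · cos φ₂ = -0.004003
x = cos φ₁ sin φ₂ − sin φ₁ cos φ₂ cos Δλ = 0.004920
θ = atan2(y, x) = -39.1361° → 320.8639° (mod 360°)

320.9°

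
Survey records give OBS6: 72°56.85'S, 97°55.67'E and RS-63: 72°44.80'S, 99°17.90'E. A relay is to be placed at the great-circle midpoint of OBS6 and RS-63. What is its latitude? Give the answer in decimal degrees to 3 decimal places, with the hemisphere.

72.848°S

OBS6: φ = -72.94750°, λ = +97.92783°
RS-63: φ = -72.74667°, λ = +99.29833°
Bx = cos φ₂ cos Δλ = 0.296512,  By = cos φ₂ sin Δλ = 0.007094
φₘ = atan2(sin φ₁ + sin φ₂, √((cos φ₁ + Bx)² + By²)) = -72.84824°
λₘ = λ₁ + atan2(By, cos φ₁ + Bx) = 98.61697°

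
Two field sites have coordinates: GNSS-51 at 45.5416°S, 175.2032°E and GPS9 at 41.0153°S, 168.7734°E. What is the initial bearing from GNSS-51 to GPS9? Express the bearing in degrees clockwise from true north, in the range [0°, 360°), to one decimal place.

311.8°

Δλ = -6.4298°
y = sin Δλ · cos φ₂ = -0.084497
x = cos φ₁ sin φ₂ − sin φ₁ cos φ₂ cos Δλ = 0.075529
θ = atan2(y, x) = -48.2076° → 311.7924° (mod 360°)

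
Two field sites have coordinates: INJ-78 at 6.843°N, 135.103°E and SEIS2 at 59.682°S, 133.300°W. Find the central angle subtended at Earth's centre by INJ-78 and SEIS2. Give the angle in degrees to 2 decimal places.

96.71°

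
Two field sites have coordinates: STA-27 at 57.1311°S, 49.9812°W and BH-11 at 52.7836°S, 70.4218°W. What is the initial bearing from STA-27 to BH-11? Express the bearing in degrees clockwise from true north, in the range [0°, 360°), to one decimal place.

281.7°

Δλ = -20.4406°
y = sin Δλ · cos φ₂ = -0.211227
x = cos φ₁ sin φ₂ − sin φ₁ cos φ₂ cos Δλ = 0.043819
θ = atan2(y, x) = -78.2803° → 281.7197° (mod 360°)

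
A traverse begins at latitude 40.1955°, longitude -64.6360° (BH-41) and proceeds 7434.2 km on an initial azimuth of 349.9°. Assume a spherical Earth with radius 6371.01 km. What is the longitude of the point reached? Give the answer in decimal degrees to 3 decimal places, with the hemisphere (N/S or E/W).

δ = d/R = 7434.2/6371.01 = 1.166879 rad
φ₂ = arcsin(sin φ₁ cos δ + cos φ₁ sin δ cos θ)
   = arcsin(0.64540·0.39302 + 0.76385·0.91953·0.98450) = 70.93533°
λ₂ = λ₁ + atan2(sin θ sin δ cos φ₁, cos δ − sin φ₁ sin φ₂) = 144.94703°

144.947°E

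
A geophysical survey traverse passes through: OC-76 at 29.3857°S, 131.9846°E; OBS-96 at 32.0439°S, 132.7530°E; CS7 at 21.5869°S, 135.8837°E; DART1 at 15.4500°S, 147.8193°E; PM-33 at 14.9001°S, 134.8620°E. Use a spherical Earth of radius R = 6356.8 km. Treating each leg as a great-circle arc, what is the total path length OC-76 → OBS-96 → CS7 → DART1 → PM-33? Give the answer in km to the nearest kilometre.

4321 km

OC-76→OBS-96: c = 0.047805 rad, d = 303.89 km
OBS-96→CS7: c = 0.188880 rad, d = 1200.67 km
CS7→DART1: c = 0.224557 rad, d = 1427.47 km
DART1→PM-33: c = 0.218440 rad, d = 1388.58 km
Total = 303.89 + 1200.67 + 1427.47 + 1388.58 = 4320.61 km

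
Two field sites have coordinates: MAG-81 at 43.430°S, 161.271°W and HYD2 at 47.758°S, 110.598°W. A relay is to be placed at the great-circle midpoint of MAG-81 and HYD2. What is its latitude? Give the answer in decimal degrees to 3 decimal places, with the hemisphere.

48.478°S

Bx = cos φ₂ cos Δλ = 0.426044,  By = cos φ₂ sin Δλ = 0.520024
φₘ = atan2(sin φ₁ + sin φ₂, √((cos φ₁ + Bx)² + By²)) = -48.47802°
λₘ = λ₁ + atan2(By, cos φ₁ + Bx) = -136.98095°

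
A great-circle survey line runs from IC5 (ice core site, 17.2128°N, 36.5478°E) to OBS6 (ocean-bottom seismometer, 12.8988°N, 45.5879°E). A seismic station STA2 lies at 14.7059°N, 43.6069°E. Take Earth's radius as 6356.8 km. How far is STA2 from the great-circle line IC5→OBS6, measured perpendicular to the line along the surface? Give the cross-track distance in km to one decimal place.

δ₁₃ = central angle IC5→STA2 = 0.126262 rad  (haversine)
θ₁₃ = bearing IC5→STA2 = 109.276°,  θ₁₂ = bearing IC5→OBS6 = 115.067°
dₓₜ = R·arcsin(sin δ₁₃ · sin(θ₁₃ − θ₁₂)) = 6356.8·arcsin(0.12593·sin(-5.792°)) = -80.781 km
|dₓₜ| = 80.781 km

80.8 km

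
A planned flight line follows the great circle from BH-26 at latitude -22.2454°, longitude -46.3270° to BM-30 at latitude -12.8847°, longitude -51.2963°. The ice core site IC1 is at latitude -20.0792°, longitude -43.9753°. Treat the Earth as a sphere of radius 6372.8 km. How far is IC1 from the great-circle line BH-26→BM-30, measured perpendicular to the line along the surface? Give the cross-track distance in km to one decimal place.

328.6 km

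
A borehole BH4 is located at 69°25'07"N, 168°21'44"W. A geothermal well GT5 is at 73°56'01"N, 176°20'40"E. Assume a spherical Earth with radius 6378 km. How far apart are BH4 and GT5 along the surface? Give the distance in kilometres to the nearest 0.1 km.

BH4: φ = +69.41861°, λ = -168.36222°
GT5: φ = +73.93361°, λ = +176.34444°
Δφ = 4.5150°,  Δλ = -15.2933°
a = sin²(Δφ/2) + cos φ₁ cos φ₂ sin²(Δλ/2) = 0.003274
c = 2·arcsin(√a) = 0.114504 rad = 6.5606°
d = R·c = 6378 × 0.114504 = 730.3 km

730.3 km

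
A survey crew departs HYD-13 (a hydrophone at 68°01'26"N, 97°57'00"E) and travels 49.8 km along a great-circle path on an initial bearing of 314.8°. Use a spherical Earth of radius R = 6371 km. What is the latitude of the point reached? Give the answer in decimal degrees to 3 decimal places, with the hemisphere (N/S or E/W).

68.337°N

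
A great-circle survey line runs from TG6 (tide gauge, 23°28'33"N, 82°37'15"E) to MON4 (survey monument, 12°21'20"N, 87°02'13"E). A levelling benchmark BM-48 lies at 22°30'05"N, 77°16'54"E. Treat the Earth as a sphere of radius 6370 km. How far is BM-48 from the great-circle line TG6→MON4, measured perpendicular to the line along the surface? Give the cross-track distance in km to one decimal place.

TG6: φ = +23.47583°, λ = +82.62083°
MON4: φ = +12.35556°, λ = +87.03694°
BM-48: φ = +22.50139°, λ = +77.28167°
δ₁₃ = central angle TG6→BM-48 = 0.087449 rad  (haversine)
θ₁₃ = bearing TG6→BM-48 = 259.838°,  θ₁₂ = bearing TG6→MON4 = 158.578°
dₓₜ = R·arcsin(sin δ₁₃ · sin(θ₁₃ − θ₁₂)) = 6370·arcsin(0.08734·sin(101.259°)) = 546.301 km
|dₓₜ| = 546.301 km

546.3 km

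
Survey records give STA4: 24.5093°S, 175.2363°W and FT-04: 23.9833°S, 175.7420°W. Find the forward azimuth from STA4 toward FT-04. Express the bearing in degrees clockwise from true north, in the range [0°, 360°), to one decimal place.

Δλ = -0.5057°
y = sin Δλ · cos φ₂ = -0.008064
x = cos φ₁ sin φ₂ − sin φ₁ cos φ₂ cos Δλ = 0.009166
θ = atan2(y, x) = -41.3419° → 318.6581° (mod 360°)

318.7°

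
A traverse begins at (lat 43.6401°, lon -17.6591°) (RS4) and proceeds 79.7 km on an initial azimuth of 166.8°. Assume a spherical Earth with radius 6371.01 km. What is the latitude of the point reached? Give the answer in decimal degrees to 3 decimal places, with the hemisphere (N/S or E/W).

δ = d/R = 79.7/6371.01 = 0.012510 rad
φ₂ = arcsin(sin φ₁ cos δ + cos φ₁ sin δ cos θ)
   = arcsin(0.69013·0.99992 + 0.72369·0.01251·-0.97358) = 42.94206°
λ₂ = λ₁ + atan2(sin θ sin δ cos φ₁, cos δ − sin φ₁ sin φ₂) = -17.43552°

42.942°N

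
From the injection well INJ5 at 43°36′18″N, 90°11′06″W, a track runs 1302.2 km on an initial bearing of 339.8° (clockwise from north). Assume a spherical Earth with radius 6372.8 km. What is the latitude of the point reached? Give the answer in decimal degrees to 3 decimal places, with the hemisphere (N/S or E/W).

INJ5: φ = +43.60500°, λ = -90.18500°
δ = d/R = 1302.2/6372.8 = 0.204337 rad
φ₂ = arcsin(sin φ₁ cos δ + cos φ₁ sin δ cos θ)
   = arcsin(0.68968·0.97920 + 0.72411·0.20292·0.93849) = 54.41294°
λ₂ = λ₁ + atan2(sin θ sin δ cos φ₁, cos δ − sin φ₁ sin φ₂) = -97.10037°

54.413°N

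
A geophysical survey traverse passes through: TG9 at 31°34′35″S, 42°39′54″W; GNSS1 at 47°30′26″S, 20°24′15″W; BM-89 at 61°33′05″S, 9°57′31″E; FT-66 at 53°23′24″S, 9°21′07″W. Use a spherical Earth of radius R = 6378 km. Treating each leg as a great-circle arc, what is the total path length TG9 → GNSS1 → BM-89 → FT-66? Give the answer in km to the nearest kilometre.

TG9: φ = -31.57639°, λ = -42.66500°
GNSS1: φ = -47.50722°, λ = -20.40417°
BM-89: φ = -61.55139°, λ = +9.95861°
FT-66: φ = -53.39000°, λ = -9.35194°
TG9→GNSS1: c = 0.406014 rad, d = 2589.56 km
GNSS1→BM-89: c = 0.387191 rad, d = 2469.50 km
BM-89→FT-66: c = 0.229021 rad, d = 1460.69 km
Total = 2589.56 + 2469.50 + 1460.69 = 6519.76 km

6520 km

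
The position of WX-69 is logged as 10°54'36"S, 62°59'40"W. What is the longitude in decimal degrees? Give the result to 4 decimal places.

62.9944°W

62° + 59′/60 + 40″/3600 = 62 + 0.98333 + 0.01111 = 62.9944°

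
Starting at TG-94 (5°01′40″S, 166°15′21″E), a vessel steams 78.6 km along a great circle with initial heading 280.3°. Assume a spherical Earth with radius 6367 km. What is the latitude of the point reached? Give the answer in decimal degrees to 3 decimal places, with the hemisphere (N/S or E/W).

4.901°S

TG-94: φ = -5.02778°, λ = +166.25583°
δ = d/R = 78.6/6367 = 0.012345 rad
φ₂ = arcsin(sin φ₁ cos δ + cos φ₁ sin δ cos θ)
   = arcsin(-0.08764·0.99992 + 0.99615·0.01234·0.17880) = -4.90094°
λ₂ = λ₁ + atan2(sin θ sin δ cos φ₁, cos δ − sin φ₁ sin φ₂) = 165.55737°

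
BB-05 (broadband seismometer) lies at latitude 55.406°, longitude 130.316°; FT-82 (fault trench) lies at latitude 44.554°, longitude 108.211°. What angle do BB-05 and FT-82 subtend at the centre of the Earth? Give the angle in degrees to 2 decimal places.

Δφ = -10.8520°,  Δλ = -22.1050°
a = sin²(Δφ/2) + cos φ₁ cos φ₂ sin²(Δλ/2) = 0.023811
c = 2·arcsin(√a) = 0.309852 rad = 17.7532°

17.75°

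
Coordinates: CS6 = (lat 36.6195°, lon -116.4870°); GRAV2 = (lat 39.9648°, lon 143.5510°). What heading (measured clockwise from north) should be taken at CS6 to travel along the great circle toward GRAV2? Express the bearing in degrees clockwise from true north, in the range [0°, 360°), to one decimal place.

308.2°

Δλ = -99.9620°
y = sin Δλ · cos φ₂ = -0.754883
x = cos φ₁ sin φ₂ − sin φ₁ cos φ₂ cos Δλ = 0.594623
θ = atan2(y, x) = -51.7725° → 308.2275° (mod 360°)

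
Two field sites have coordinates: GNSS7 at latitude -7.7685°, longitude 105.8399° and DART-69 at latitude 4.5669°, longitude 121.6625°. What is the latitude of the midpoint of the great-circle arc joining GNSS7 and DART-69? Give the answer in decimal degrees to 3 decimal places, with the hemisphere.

1.616°S

Bx = cos φ₂ cos Δλ = 0.959056,  By = cos φ₂ sin Δλ = 0.271794
φₘ = atan2(sin φ₁ + sin φ₂, √((cos φ₁ + Bx)² + By²)) = -1.61617°
λₘ = λ₁ + atan2(By, cos φ₁ + Bx) = 113.77525°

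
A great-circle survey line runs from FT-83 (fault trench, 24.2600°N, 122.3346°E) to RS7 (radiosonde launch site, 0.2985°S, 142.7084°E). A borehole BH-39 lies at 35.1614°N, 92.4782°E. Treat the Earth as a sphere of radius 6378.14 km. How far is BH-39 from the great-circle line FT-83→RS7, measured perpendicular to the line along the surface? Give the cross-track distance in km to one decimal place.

947.1 km

δ₁₃ = central angle FT-83→BH-39 = 0.488517 rad  (haversine)
θ₁₃ = bearing FT-83→BH-39 = 299.865°,  θ₁₂ = bearing FT-83→RS7 = 138.240°
dₓₜ = R·arcsin(sin δ₁₃ · sin(θ₁₃ − θ₁₂)) = 6378.14·arcsin(0.46932·sin(161.625°)) = 947.072 km
|dₓₜ| = 947.072 km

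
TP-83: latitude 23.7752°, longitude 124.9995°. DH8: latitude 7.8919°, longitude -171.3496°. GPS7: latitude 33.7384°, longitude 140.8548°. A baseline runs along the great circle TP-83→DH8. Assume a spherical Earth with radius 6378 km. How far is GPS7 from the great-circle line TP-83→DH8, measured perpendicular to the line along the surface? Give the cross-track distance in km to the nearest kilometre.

δ₁₃ = central angle TP-83→GPS7 = 0.297861 rad  (haversine)
θ₁₃ = bearing TP-83→GPS7 = 50.728°,  θ₁₂ = bearing TP-83→DH8 = 93.326°
dₓₜ = R·arcsin(sin δ₁₃ · sin(θ₁₃ − θ₁₂)) = 6378·arcsin(0.29348·sin(-42.598°)) = -1275.405 km
|dₓₜ| = 1275.405 km

1275 km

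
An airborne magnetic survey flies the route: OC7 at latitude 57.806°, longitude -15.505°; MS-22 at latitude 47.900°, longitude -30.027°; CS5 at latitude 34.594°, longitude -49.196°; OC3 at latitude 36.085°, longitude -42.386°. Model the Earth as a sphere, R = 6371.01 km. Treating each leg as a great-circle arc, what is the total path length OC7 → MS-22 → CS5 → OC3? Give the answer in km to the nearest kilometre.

4274 km

OC7→MS-22: c = 0.229943 rad, d = 1464.97 km
MS-22→CS5: c = 0.340599 rad, d = 2169.96 km
CS5→OC3: c = 0.100363 rad, d = 639.41 km
Total = 1464.97 + 2169.96 + 639.41 = 4274.34 km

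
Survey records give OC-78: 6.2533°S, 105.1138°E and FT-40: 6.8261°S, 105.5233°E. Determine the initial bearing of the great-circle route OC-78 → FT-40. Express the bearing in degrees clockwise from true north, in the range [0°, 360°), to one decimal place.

144.6°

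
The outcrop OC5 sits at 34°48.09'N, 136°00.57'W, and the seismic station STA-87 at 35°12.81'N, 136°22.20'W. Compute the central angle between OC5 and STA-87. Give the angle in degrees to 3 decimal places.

OC5: φ = +34.80150°, λ = -136.00950°
STA-87: φ = +35.21350°, λ = -136.37000°
Δφ = 0.4120°,  Δλ = -0.3605°
a = sin²(Δφ/2) + cos φ₁ cos φ₂ sin²(Δλ/2) = 0.000020
c = 2·arcsin(√a) = 0.008847 rad = 0.5069°

0.507°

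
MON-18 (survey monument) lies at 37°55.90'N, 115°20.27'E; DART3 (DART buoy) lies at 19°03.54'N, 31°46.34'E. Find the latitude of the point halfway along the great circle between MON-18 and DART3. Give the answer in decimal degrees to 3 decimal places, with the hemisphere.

35.966°N

MON-18: φ = +37.93167°, λ = +115.33783°
DART3: φ = +19.05900°, λ = +31.77233°
Bx = cos φ₂ cos Δλ = 0.105924,  By = cos φ₂ sin Δλ = -0.939229
φₘ = atan2(sin φ₁ + sin φ₂, √((cos φ₁ + Bx)² + By²)) = 35.96624°
λₘ = λ₁ + atan2(By, cos φ₁ + Bx) = 68.94593°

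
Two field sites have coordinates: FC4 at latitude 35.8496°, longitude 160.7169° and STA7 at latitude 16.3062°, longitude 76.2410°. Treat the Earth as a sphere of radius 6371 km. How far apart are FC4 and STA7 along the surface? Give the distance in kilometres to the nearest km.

8468 km

Δφ = -19.5434°,  Δλ = -84.4759°
a = sin²(Δφ/2) + cos φ₁ cos φ₂ sin²(Δλ/2) = 0.380337
c = 2·arcsin(√a) = 1.329126 rad = 76.1533°
d = R·c = 6371 × 1.329126 = 8467.9 km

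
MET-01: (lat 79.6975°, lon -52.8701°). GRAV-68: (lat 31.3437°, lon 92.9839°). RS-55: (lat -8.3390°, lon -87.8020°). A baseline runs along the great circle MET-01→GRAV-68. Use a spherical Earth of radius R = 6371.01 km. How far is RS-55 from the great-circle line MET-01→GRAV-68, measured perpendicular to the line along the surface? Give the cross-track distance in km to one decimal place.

357.0 km

δ₁₃ = central angle MET-01→RS-55 = 1.568415 rad  (haversine)
θ₁₃ = bearing MET-01→RS-55 = 214.510°,  θ₁₂ = bearing MET-01→GRAV-68 = 31.300°
dₓₜ = R·arcsin(sin δ₁₃ · sin(θ₁₃ − θ₁₂)) = 6371.01·arcsin(1.00000·sin(183.210°)) = -356.968 km
|dₓₜ| = 356.968 km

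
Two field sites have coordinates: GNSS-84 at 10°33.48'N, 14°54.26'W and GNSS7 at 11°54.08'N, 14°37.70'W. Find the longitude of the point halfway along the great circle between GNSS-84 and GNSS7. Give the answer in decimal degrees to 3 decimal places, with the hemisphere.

14.767°W

GNSS-84: φ = +10.55800°, λ = -14.90433°
GNSS7: φ = +11.90133°, λ = -14.62833°
Bx = cos φ₂ cos Δλ = 0.978493,  By = cos φ₂ sin Δλ = 0.004714
φₘ = atan2(sin φ₁ + sin φ₂, √((cos φ₁ + Bx)² + By²)) = 11.22970°
λₘ = λ₁ + atan2(By, cos φ₁ + Bx) = -14.76665°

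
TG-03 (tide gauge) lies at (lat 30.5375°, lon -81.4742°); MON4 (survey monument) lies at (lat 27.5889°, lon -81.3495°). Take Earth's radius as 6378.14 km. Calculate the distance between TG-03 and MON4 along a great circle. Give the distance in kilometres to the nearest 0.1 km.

328.5 km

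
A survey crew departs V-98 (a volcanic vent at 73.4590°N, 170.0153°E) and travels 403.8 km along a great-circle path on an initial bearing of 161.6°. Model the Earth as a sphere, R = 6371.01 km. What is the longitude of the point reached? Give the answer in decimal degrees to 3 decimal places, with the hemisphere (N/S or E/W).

173.363°E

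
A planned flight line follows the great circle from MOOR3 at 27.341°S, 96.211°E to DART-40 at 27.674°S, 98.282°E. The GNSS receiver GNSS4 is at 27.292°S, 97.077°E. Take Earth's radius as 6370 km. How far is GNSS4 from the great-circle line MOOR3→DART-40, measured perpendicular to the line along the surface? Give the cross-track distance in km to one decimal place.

δ₁₃ = central angle MOOR3→GNSS4 = 0.013456 rad  (haversine)
θ₁₃ = bearing MOOR3→GNSS4 = 86.555°,  θ₁₂ = bearing MOOR3→DART-40 = 100.753°
dₓₜ = R·arcsin(sin δ₁₃ · sin(θ₁₃ − θ₁₂)) = 6370·arcsin(0.01346·sin(-14.198°)) = -21.023 km
|dₓₜ| = 21.023 km

21.0 km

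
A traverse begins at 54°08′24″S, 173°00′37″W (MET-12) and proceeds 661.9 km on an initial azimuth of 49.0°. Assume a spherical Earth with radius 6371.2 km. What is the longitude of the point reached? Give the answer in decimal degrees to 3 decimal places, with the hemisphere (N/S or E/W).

166.014°W

MET-12: φ = -54.14000°, λ = -173.01028°
δ = d/R = 661.9/6371.2 = 0.103889 rad
φ₂ = arcsin(sin φ₁ cos δ + cos φ₁ sin δ cos θ)
   = arcsin(-0.81045·0.99461 + 0.58581·0.10370·0.65606) = -50.01617°
λ₂ = λ₁ + atan2(sin θ sin δ cos φ₁, cos δ − sin φ₁ sin φ₂) = -166.01427°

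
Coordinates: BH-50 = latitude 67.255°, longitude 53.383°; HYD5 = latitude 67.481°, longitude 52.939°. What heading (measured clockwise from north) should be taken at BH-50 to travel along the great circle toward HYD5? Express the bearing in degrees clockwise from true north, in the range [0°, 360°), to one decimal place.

Δλ = -0.4440°
y = sin Δλ · cos φ₂ = -0.002968
x = cos φ₁ sin φ₂ − sin φ₁ cos φ₂ cos Δλ = 0.003955
θ = atan2(y, x) = -36.8845° → 323.1155° (mod 360°)

323.1°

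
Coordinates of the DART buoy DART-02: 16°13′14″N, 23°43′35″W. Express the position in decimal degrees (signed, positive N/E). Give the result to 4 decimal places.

+16.2206°, -23.7264°

lat: 16.2206° N → +16.2206°
lon: 23.7264° W → -23.7264°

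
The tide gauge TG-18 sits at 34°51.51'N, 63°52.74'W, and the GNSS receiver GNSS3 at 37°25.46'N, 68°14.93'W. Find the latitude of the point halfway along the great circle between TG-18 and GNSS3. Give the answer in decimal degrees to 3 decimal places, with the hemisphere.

TG-18: φ = +34.85850°, λ = -63.87900°
GNSS3: φ = +37.42433°, λ = -68.24883°
Bx = cos φ₂ cos Δλ = 0.791848,  By = cos φ₂ sin Δλ = -0.060510
φₘ = atan2(sin φ₁ + sin φ₂, √((cos φ₁ + Bx)² + By²)) = 36.16126°
λₘ = λ₁ + atan2(By, cos φ₁ + Bx) = -66.02816°

36.161°N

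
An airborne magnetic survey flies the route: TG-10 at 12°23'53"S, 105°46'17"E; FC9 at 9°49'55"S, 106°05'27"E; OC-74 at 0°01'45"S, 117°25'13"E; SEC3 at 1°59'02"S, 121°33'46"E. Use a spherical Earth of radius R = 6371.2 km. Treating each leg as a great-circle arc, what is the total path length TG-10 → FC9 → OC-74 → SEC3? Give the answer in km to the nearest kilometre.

TG-10: φ = -12.39806°, λ = +105.77139°
FC9: φ = -9.83194°, λ = +106.09083°
OC-74: φ = -0.02917°, λ = +117.42028°
SEC3: φ = -1.98389°, λ = +121.56278°
TG-10→FC9: c = 0.045120 rad, d = 287.47 km
FC9→OC-74: c = 0.260739 rad, d = 1661.22 km
OC-74→SEC3: c = 0.079932 rad, d = 509.26 km
Total = 287.47 + 1661.22 + 509.26 = 2457.95 km

2458 km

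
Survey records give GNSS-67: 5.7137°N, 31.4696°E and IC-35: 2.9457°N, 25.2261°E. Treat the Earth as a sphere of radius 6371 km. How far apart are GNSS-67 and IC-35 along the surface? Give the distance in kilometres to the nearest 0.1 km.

757.5 km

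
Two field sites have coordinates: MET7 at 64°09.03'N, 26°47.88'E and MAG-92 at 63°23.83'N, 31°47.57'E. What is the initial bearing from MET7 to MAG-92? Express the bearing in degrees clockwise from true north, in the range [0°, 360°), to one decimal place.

106.6°

MET7: φ = +64.15050°, λ = +26.79800°
MAG-92: φ = +63.39717°, λ = +31.79283°
Δλ = 4.9948°
y = sin Δλ · cos φ₂ = 0.038988
x = cos φ₁ sin φ₂ − sin φ₁ cos φ₂ cos Δλ = -0.011617
θ = atan2(y, x) = 106.5925° → 106.5925° (mod 360°)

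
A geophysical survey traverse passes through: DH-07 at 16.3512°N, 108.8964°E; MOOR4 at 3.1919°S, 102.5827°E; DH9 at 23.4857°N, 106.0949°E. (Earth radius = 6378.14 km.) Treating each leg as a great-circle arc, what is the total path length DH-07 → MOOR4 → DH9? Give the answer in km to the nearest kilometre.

DH-07→MOOR4: c = 0.358058 rad, d = 2283.74 km
MOOR4→DH9: c = 0.469428 rad, d = 2994.08 km
Total = 2283.74 + 2994.08 = 5277.82 km

5278 km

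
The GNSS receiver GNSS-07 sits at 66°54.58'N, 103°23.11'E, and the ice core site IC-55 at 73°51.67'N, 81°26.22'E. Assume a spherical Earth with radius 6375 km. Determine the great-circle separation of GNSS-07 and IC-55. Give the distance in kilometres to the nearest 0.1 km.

GNSS-07: φ = +66.90967°, λ = +103.38517°
IC-55: φ = +73.86117°, λ = +81.43700°
Δφ = 6.9515°,  Δλ = -21.9482°
a = sin²(Δφ/2) + cos φ₁ cos φ₂ sin²(Δλ/2) = 0.007626
c = 2·arcsin(√a) = 0.174877 rad = 10.0197°
d = R·c = 6375 × 0.174877 = 1114.8 km

1114.8 km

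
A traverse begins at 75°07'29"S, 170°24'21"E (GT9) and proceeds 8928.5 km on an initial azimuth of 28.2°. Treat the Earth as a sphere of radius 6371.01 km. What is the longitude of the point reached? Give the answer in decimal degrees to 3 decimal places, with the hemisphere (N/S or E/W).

161.778°W

GT9: φ = -75.12472°, λ = +170.40583°
δ = d/R = 8928.5/6371.01 = 1.401426 rad
φ₂ = arcsin(sin φ₁ cos δ + cos φ₁ sin δ cos θ)
   = arcsin(-0.96649·0.16856 + 0.25672·0.98569·0.88130) = 3.44525°
λ₂ = λ₁ + atan2(sin θ sin δ cos φ₁, cos δ − sin φ₁ sin φ₂) = -161.77824°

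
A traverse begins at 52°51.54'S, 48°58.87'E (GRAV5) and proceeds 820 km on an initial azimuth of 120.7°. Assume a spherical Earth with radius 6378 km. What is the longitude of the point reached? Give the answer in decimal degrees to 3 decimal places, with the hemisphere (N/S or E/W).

GRAV5: φ = -52.85900°, λ = +48.98117°
δ = d/R = 820/6378 = 0.128567 rad
φ₂ = arcsin(sin φ₁ cos δ + cos φ₁ sin δ cos θ)
   = arcsin(-0.79715·0.99175 + 0.60378·0.12821·-0.51054) = -56.10852°
λ₂ = λ₁ + atan2(sin θ sin δ cos φ₁, cos δ − sin φ₁ sin φ₂) = 60.38392°

60.384°E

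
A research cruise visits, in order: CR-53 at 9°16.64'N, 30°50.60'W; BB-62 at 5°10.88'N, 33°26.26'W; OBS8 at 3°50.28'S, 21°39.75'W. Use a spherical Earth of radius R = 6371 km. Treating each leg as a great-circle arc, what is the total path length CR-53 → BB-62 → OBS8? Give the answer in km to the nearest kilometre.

CR-53: φ = +9.27733°, λ = -30.84333°
BB-62: φ = +5.18133°, λ = -33.43767°
OBS8: φ = -3.83800°, λ = -21.66250°
CR-53→BB-62: c = 0.084425 rad, d = 537.87 km
BB-62→OBS8: c = 0.258696 rad, d = 1648.15 km
Total = 537.87 + 1648.15 = 2186.02 km

2186 km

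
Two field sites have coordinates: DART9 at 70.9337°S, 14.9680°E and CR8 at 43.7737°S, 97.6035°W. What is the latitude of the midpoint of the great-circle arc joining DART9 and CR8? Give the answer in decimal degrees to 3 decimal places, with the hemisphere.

67.783°S

Bx = cos φ₂ cos Δλ = -0.277160,  By = cos φ₂ sin Δλ = -0.666768
φₘ = atan2(sin φ₁ + sin φ₂, √((cos φ₁ + Bx)² + By²)) = -67.78276°
λₘ = λ₁ + atan2(By, cos φ₁ + Bx) = -70.78600°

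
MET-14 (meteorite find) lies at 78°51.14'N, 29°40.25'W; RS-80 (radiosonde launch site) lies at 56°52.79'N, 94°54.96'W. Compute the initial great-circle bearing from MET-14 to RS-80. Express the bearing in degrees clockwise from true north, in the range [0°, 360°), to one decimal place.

262.8°

MET-14: φ = +78.85233°, λ = -29.67083°
RS-80: φ = +56.87983°, λ = -94.91600°
Δλ = -65.2452°
y = sin Δλ · cos φ₂ = -0.496187
x = cos φ₁ sin φ₂ − sin φ₁ cos φ₂ cos Δλ = -0.062553
θ = atan2(y, x) = -97.1853° → 262.8147° (mod 360°)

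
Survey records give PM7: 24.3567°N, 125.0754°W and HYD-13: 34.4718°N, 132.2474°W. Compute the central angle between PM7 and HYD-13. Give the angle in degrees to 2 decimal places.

Δφ = 10.1151°,  Δλ = -7.1720°
a = sin²(Δφ/2) + cos φ₁ cos φ₂ sin²(Δλ/2) = 0.010710
c = 2·arcsin(√a) = 0.207346 rad = 11.8800°

11.88°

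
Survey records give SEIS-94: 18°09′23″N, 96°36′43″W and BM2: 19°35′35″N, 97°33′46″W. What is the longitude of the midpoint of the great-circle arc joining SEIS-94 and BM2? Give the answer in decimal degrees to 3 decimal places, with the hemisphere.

97.085°W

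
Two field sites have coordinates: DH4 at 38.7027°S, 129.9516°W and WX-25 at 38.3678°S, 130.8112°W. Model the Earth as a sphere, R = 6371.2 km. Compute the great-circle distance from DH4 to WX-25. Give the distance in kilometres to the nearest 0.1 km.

Δφ = 0.3349°,  Δλ = -0.8596°
a = sin²(Δφ/2) + cos φ₁ cos φ₂ sin²(Δλ/2) = 0.000043
c = 2·arcsin(√a) = 0.013111 rad = 0.7512°
d = R·c = 6371.2 × 0.013111 = 83.5 km

83.5 km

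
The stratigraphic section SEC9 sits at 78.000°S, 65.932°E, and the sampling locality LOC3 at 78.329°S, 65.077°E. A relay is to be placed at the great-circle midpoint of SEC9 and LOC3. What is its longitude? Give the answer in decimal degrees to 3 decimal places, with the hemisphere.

65.510°E

Bx = cos φ₂ cos Δλ = 0.202269,  By = cos φ₂ sin Δλ = -0.003019
φₘ = atan2(sin φ₁ + sin φ₂, √((cos φ₁ + Bx)² + By²)) = -78.16482°
λₘ = λ₁ + atan2(By, cos φ₁ + Bx) = 65.51036°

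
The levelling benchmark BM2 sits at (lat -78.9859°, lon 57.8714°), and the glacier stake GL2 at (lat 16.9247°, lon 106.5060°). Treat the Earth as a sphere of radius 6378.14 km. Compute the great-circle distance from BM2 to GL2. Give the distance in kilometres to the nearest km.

11076 km

Δφ = 95.9106°,  Δλ = 48.6346°
a = sin²(Δφ/2) + cos φ₁ cos φ₂ sin²(Δλ/2) = 0.582482
c = 2·arcsin(√a) = 1.736517 rad = 99.4951°
d = R·c = 6378.14 × 1.736517 = 11075.7 km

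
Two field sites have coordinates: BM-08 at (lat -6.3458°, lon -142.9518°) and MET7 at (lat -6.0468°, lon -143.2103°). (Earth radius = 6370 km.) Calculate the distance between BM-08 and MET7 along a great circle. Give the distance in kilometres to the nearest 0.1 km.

Δφ = 0.2990°,  Δλ = -0.2585°
a = sin²(Δφ/2) + cos φ₁ cos φ₂ sin²(Δλ/2) = 0.000012
c = 2·arcsin(√a) = 0.006881 rad = 0.3943°
d = R·c = 6370 × 0.006881 = 43.8 km

43.8 km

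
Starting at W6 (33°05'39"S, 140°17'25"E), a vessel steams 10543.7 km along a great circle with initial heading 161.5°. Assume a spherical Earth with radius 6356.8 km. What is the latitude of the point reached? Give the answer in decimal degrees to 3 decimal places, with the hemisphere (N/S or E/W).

48.031°S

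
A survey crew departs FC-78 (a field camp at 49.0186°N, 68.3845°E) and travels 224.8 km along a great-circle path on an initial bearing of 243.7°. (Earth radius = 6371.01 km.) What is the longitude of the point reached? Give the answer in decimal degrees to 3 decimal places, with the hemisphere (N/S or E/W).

δ = d/R = 224.8/6371.01 = 0.035285 rad
φ₂ = arcsin(sin φ₁ cos δ + cos φ₁ sin δ cos θ)
   = arcsin(0.75492·0.99938 + 0.65581·0.03528·-0.44307) = 48.09060°
λ₂ = λ₁ + atan2(sin θ sin δ cos φ₁, cos δ − sin φ₁ sin φ₂) = 65.67069°

65.671°E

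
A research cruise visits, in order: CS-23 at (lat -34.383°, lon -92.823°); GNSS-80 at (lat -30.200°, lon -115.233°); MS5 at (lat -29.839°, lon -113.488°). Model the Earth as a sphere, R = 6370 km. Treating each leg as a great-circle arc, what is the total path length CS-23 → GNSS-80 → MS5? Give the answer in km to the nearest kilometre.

2325 km

CS-23→GNSS-80: c = 0.337849 rad, d = 2152.10 km
GNSS-80→MS5: c = 0.027112 rad, d = 172.71 km
Total = 2152.10 + 172.71 = 2324.81 km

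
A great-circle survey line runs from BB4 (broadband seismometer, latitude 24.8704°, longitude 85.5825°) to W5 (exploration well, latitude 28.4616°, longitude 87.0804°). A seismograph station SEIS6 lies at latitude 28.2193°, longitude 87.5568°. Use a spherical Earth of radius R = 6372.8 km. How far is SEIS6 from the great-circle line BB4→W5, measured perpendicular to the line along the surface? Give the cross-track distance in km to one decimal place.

δ₁₃ = central angle BB4→SEIS6 = 0.066076 rad  (haversine)
θ₁₃ = bearing BB4→SEIS6 = 27.371°,  θ₁₂ = bearing BB4→W5 = 20.110°
dₓₜ = R·arcsin(sin δ₁₃ · sin(θ₁₃ − θ₁₂)) = 6372.8·arcsin(0.06603·sin(7.261°)) = 53.182 km
|dₓₜ| = 53.182 km

53.2 km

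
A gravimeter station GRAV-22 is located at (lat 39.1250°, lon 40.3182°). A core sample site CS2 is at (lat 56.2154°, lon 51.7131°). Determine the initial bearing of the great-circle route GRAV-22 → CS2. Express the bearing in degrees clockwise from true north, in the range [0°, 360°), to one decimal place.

Δλ = 11.3949°
y = sin Δλ · cos φ₂ = 0.109863
x = cos φ₁ sin φ₂ − sin φ₁ cos φ₂ cos Δλ = 0.300797
θ = atan2(y, x) = 20.0643° → 20.0643° (mod 360°)

20.1°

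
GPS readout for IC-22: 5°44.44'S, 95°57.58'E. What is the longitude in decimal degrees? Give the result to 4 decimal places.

95.9597°E

95° + 57.58′/60 = 95 + 0.95967 = 95.9597°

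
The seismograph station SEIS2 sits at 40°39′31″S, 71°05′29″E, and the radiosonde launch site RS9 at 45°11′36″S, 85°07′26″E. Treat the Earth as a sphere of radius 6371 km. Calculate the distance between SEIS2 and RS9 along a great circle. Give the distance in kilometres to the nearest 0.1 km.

SEIS2: φ = -40.65861°, λ = +71.09139°
RS9: φ = -45.19333°, λ = +85.12389°
Δφ = -4.5347°,  Δλ = 14.0325°
a = sin²(Δφ/2) + cos φ₁ cos φ₂ sin²(Δλ/2) = 0.009542
c = 2·arcsin(√a) = 0.195677 rad = 11.2115°
d = R·c = 6371 × 0.195677 = 1246.7 km

1246.7 km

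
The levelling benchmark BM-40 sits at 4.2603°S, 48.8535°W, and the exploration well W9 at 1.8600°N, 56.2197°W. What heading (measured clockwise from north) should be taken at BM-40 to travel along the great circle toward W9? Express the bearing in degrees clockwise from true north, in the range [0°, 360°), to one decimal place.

309.6°

Δλ = -7.3662°
y = sin Δλ · cos φ₂ = -0.128143
x = cos φ₁ sin φ₂ − sin φ₁ cos φ₂ cos Δλ = 0.106004
θ = atan2(y, x) = -50.4015° → 309.5985° (mod 360°)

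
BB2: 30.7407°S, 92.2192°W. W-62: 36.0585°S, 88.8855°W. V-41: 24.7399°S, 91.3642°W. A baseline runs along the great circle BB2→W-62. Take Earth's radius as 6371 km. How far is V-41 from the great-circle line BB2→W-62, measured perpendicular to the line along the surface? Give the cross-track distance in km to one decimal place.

376.7 km

δ₁₃ = central angle BB2→V-41 = 0.105562 rad  (haversine)
θ₁₃ = bearing BB2→V-41 = 7.390°,  θ₁₂ = bearing BB2→W-62 = 153.278°
dₓₜ = R·arcsin(sin δ₁₃ · sin(θ₁₃ − θ₁₂)) = 6371·arcsin(0.10537·sin(-145.888°)) = -376.688 km
|dₓₜ| = 376.688 km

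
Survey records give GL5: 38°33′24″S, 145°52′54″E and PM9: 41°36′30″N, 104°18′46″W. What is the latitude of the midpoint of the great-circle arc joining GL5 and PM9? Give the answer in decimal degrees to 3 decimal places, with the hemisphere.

2.651°N

GL5: φ = -38.55667°, λ = +145.88167°
PM9: φ = +41.60833°, λ = -104.31278°
Bx = cos φ₂ cos Δλ = -0.253343,  By = cos φ₂ sin Δλ = 0.703473
φₘ = atan2(sin φ₁ + sin φ₂, √((cos φ₁ + Bx)² + By²)) = 2.65117°
λₘ = λ₁ + atan2(By, cos φ₁ + Bx) = -161.04261°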